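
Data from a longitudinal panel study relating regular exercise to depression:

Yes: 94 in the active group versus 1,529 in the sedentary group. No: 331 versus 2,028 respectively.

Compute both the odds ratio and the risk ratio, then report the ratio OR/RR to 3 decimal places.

From the description: a = 94, b = 331, c = 1529, d = 2028.
OR = (94·2028)/(331·1529) = 190632/506099 = 0.37667
Risk in exposed = 94/425 = 0.22118; risk in unexposed = 1529/3557 = 0.42986; RR = 0.51454
OR/RR = 0.37667 / 0.51454 = 0.73206
The outcome is not rare, so the OR lies further from 1 than the RR.

0.732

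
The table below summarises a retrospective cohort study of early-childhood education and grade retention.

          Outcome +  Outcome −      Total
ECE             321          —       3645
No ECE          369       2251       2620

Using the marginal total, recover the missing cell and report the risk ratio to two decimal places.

The missing cell is in the exposed row: 3645 − 321 = 3324.
So a = 321, b = 3324, c = 369, d = 2251.
RR = [a/(a+b)] / [c/(c+d)] = (321/3645) / (369/2620) = 0.08807/0.14084 = 0.62529

0.63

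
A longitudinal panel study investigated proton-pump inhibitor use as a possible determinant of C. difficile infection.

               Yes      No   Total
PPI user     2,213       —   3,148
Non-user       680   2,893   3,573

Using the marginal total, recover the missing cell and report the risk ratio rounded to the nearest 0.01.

3.69

The missing cell is in the exposed row: 3148 − 2213 = 935.
So a = 2213, b = 935, c = 680, d = 2893.
RR = [a/(a+b)] / [c/(c+d)] = (2213/3148) / (680/3573) = 0.70299/0.19032 = 3.69378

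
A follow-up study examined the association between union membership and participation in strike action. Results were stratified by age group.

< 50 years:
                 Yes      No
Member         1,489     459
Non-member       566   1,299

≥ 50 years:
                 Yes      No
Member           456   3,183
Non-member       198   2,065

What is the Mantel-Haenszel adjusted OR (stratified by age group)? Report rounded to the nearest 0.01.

OR_MH = Σ(aᵢdᵢ/nᵢ) / Σ(bᵢcᵢ/nᵢ), where nᵢ is the stratum total.
Stratum 1 (< 50 years): n = 3813; a·d/n = 1489·1299/3813 = 507.2675; b·c/n = 459·566/3813 = 68.1338
Stratum 2 (≥ 50 years): n = 5902; a·d/n = 456·2065/5902 = 159.5459; b·c/n = 3183·198/5902 = 106.7831
OR_MH = (507.2675 + 159.5459) / (68.1338 + 106.7831) = 666.8134 / 174.9169 = 3.81217

3.81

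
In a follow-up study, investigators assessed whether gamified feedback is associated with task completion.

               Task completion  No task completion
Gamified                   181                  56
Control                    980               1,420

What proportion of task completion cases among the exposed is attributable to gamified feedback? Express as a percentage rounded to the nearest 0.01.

46.53

Cells: a = 181, b = 56, c = 980, d = 1420.
Risk in exposed = 181/237 = 0.76371; risk in unexposed = 980/2400 = 0.40833.
RR = 0.76371/0.40833 = 1.87032
AR% = (RR − 1)/RR × 100 = (1.87032 − 1)/1.87032 × 100 = 46.5331%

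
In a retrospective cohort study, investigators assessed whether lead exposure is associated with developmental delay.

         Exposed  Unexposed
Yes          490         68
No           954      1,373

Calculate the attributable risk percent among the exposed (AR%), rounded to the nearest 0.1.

86.1

Reading the table with exposure as columns: a = 490 (Exposed, case), b = 954 (Exposed, non-case), c = 68 (Unexposed, case), d = 1373.
Risk in exposed = 490/1444 = 0.33934; risk in unexposed = 68/1441 = 0.04719.
RR = 0.33934/0.04719 = 7.19091
AR% = (RR − 1)/RR × 100 = (7.19091 − 1)/7.19091 × 100 = 86.0936%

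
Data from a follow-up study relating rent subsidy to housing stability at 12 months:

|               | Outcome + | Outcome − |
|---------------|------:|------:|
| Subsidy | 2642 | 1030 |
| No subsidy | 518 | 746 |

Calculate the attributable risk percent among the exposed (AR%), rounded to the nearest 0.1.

43.0

Cells: a = 2642, b = 1030, c = 518, d = 746.
Risk in exposed = 2642/3672 = 0.71950; risk in unexposed = 518/1264 = 0.40981.
RR = 0.71950/0.40981 = 1.75569
AR% = (RR − 1)/RR × 100 = (1.75569 − 1)/1.75569 × 100 = 43.0423%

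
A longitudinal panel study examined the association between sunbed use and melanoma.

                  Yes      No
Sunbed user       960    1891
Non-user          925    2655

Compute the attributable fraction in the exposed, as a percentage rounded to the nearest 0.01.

23.27

Cells: a = 960, b = 1891, c = 925, d = 2655.
Risk in exposed = 960/2851 = 0.33672; risk in unexposed = 925/3580 = 0.25838.
RR = 0.33672/0.25838 = 1.30321
AR% = (RR − 1)/RR × 100 = (1.30321 − 1)/1.30321 × 100 = 23.2666%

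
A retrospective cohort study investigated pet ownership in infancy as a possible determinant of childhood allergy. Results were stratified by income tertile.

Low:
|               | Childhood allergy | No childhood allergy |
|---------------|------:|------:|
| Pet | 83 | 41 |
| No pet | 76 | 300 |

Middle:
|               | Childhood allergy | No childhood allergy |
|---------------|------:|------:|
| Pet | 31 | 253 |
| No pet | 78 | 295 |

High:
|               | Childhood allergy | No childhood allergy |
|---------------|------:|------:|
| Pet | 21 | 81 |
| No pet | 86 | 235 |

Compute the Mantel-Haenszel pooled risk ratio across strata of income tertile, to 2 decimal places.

RR_MH = Σ(aᵢ·n₀ᵢ/nᵢ) / Σ(cᵢ·n₁ᵢ/nᵢ), with n₁ᵢ = aᵢ+bᵢ (exposed), n₀ᵢ = cᵢ+dᵢ (unexposed), nᵢ = n₁ᵢ+n₀ᵢ.
Stratum 1 (Low): n₁ = 124, n₀ = 376, n = 500; a·n₀/n = 83·376/500 = 62.4160; c·n₁/n = 76·124/500 = 18.8480
Stratum 2 (Middle): n₁ = 284, n₀ = 373, n = 657; a·n₀/n = 31·373/657 = 17.5997; c·n₁/n = 78·284/657 = 33.7169
Stratum 3 (High): n₁ = 102, n₀ = 321, n = 423; a·n₀/n = 21·321/423 = 15.9362; c·n₁/n = 86·102/423 = 20.7376
RR_MH = (62.4160 + 17.5997 + 15.9362) / (18.8480 + 33.7169 + 20.7376) = 95.9519 / 73.3025 = 1.30899

1.31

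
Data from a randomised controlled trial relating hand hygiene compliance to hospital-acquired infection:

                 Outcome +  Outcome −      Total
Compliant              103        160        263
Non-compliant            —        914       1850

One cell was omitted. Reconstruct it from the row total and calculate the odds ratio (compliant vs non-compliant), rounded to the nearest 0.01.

The missing cell is in the unexposed row: 1850 − 914 = 936.
So a = 103, b = 160, c = 936, d = 914.
OR = (a·d)/(b·c) = (103 × 914) / (160 × 936) = 94142 / 149760 = 0.62862

0.63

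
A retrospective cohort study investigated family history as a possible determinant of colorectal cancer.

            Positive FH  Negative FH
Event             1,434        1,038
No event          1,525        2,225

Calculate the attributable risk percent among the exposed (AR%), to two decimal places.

34.36

Reading the table with exposure as columns: a = 1434 (Positive FH, case), b = 1525 (Positive FH, non-case), c = 1038 (Negative FH, case), d = 2225.
Risk in exposed = 1434/2959 = 0.48462; risk in unexposed = 1038/3263 = 0.31811.
RR = 0.48462/0.31811 = 1.52343
AR% = (RR − 1)/RR × 100 = (1.52343 − 1)/1.52343 × 100 = 34.3589%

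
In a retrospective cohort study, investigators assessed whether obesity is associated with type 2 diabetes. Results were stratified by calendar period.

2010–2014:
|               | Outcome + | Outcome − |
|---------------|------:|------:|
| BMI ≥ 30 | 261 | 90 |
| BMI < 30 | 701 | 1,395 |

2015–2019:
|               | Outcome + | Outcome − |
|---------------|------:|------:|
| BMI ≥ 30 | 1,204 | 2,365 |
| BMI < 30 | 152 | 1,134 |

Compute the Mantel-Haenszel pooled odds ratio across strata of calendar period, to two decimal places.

OR_MH = Σ(aᵢdᵢ/nᵢ) / Σ(bᵢcᵢ/nᵢ), where nᵢ is the stratum total.
Stratum 1 (2010–2014): n = 2447; a·d/n = 261·1395/2447 = 148.7924; b·c/n = 90·701/2447 = 25.7826
Stratum 2 (2015–2019): n = 4855; a·d/n = 1204·1134/4855 = 281.2227; b·c/n = 2365·152/4855 = 74.0433
OR_MH = (148.7924 + 281.2227) / (25.7826 + 74.0433) = 430.0151 / 99.8258 = 4.30765

4.31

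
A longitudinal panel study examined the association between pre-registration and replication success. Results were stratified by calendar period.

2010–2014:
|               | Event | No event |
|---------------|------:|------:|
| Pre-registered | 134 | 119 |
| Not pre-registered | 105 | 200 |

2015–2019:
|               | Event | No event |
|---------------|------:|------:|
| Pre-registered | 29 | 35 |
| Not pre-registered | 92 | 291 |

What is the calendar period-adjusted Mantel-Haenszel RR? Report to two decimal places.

RR_MH = Σ(aᵢ·n₀ᵢ/nᵢ) / Σ(cᵢ·n₁ᵢ/nᵢ), with n₁ᵢ = aᵢ+bᵢ (exposed), n₀ᵢ = cᵢ+dᵢ (unexposed), nᵢ = n₁ᵢ+n₀ᵢ.
Stratum 1 (2010–2014): n₁ = 253, n₀ = 305, n = 558; a·n₀/n = 134·305/558 = 73.2437; c·n₁/n = 105·253/558 = 47.6075
Stratum 2 (2015–2019): n₁ = 64, n₀ = 383, n = 447; a·n₀/n = 29·383/447 = 24.8479; c·n₁/n = 92·64/447 = 13.1723
RR_MH = (73.2437 + 24.8479) / (47.6075 + 13.1723) = 98.0916 / 60.7798 = 1.61389

1.61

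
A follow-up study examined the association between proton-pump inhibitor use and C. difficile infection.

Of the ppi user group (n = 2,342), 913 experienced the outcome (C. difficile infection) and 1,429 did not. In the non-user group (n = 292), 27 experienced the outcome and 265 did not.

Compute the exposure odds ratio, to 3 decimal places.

From the description: a = 913, b = 1429, c = 27, d = 265.
OR = (a·d)/(b·c) = (913 × 265) / (1429 × 27) = 241945 / 38583 = 6.27077
The odds of C. difficile infection are about 6.27 times as high in the ppi user group.

6.271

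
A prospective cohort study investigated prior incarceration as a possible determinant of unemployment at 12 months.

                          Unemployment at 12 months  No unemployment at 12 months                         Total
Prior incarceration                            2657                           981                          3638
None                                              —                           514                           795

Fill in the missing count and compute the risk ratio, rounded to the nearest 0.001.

2.066

The missing cell is in the unexposed row: 795 − 514 = 281.
So a = 2657, b = 981, c = 281, d = 514.
RR = [a/(a+b)] / [c/(c+d)] = (2657/3638) / (281/795) = 0.73035/0.35346 = 2.06628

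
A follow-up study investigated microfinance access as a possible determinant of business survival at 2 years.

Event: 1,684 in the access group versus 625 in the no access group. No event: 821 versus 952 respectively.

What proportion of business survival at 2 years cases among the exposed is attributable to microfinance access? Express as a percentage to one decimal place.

41.0

From the description: a = 1684, b = 821, c = 625, d = 952.
Risk in exposed = 1684/2505 = 0.67226; risk in unexposed = 625/1577 = 0.39632.
RR = 0.67226/0.39632 = 1.69624
AR% = (RR − 1)/RR × 100 = (1.69624 − 1)/1.69624 × 100 = 41.0459%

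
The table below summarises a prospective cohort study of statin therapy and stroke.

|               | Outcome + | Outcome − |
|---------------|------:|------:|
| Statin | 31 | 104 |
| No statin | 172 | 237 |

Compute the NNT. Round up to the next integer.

Risk in treated group = 31/135 = 0.22963; risk in control = 172/409 = 0.42054.
Absolute risk reduction = 0.42054 − 0.22963 = 0.19091
NNT = 1 / ARR = 1 / 0.19091 = 5.238 → round up → 6

6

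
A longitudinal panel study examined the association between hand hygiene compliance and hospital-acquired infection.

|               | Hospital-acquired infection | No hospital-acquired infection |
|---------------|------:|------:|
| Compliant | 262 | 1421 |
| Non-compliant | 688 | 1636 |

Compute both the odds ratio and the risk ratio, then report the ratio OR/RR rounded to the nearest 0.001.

0.834

Cells: a = 262, b = 1421, c = 688, d = 1636.
OR = (262·1636)/(1421·688) = 428632/977648 = 0.43843
Risk in exposed = 262/1683 = 0.15567; risk in unexposed = 688/2324 = 0.29604; RR = 0.52585
OR/RR = 0.43843 / 0.52585 = 0.83375
The outcome is not rare, so the OR lies further from 1 than the RR.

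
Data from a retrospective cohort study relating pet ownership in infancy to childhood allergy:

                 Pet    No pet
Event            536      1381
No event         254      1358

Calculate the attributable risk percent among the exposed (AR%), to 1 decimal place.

25.7

Reading the table with exposure as columns: a = 536 (Pet, case), b = 254 (Pet, non-case), c = 1381 (No pet, case), d = 1358.
Risk in exposed = 536/790 = 0.67848; risk in unexposed = 1381/2739 = 0.50420.
RR = 0.67848/0.50420 = 1.34566
AR% = (RR − 1)/RR × 100 = (1.34566 − 1)/1.34566 × 100 = 25.6871%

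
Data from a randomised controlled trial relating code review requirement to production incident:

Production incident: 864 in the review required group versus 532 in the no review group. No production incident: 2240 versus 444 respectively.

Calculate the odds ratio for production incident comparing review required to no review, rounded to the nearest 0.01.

From the description: a = 864, b = 2240, c = 532, d = 444.
OR = (a·d)/(b·c) = (864 × 444) / (2240 × 532) = 383616 / 1191680 = 0.32191
Exposure is associated with lower odds of production incident (OR = 0.32 < 1).

0.32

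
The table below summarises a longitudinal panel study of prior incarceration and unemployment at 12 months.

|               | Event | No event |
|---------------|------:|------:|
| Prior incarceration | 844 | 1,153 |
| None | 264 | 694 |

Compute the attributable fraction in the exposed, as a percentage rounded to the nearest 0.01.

34.80

Cells: a = 844, b = 1153, c = 264, d = 694.
Risk in exposed = 844/1997 = 0.42263; risk in unexposed = 264/958 = 0.27557.
RR = 0.42263/0.27557 = 1.53365
AR% = (RR − 1)/RR × 100 = (1.53365 − 1)/1.53365 × 100 = 34.7960%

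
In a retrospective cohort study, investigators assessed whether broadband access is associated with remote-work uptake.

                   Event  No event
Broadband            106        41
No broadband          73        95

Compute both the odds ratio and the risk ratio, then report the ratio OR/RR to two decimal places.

Cells: a = 106, b = 41, c = 73, d = 95.
OR = (106·95)/(41·73) = 10070/2993 = 3.36452
Risk in exposed = 106/147 = 0.72109; risk in unexposed = 73/168 = 0.43452; RR = 1.65949
OR/RR = 3.36452 / 1.65949 = 2.02744
The outcome is not rare, so the OR lies further from 1 than the RR.

2.03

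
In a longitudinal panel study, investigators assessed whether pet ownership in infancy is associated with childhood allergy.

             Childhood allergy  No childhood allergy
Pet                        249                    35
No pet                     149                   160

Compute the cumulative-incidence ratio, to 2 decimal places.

Cells: a = 249, b = 35, c = 149, d = 160.
Risk in exposed = 249/284 = 0.87676; risk in unexposed = 149/309 = 0.48220.
RR = 0.87676 / 0.48220 = 1.81825
The risk among the exposed is 1.82 times that among the unexposed.

1.82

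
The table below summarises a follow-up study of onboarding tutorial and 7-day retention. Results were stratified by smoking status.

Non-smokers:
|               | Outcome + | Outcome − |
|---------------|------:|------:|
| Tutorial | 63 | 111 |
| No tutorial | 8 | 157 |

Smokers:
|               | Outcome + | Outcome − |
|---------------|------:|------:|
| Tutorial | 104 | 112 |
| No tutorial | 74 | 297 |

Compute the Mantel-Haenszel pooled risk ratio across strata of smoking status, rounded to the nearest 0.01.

RR_MH = Σ(aᵢ·n₀ᵢ/nᵢ) / Σ(cᵢ·n₁ᵢ/nᵢ), with n₁ᵢ = aᵢ+bᵢ (exposed), n₀ᵢ = cᵢ+dᵢ (unexposed), nᵢ = n₁ᵢ+n₀ᵢ.
Stratum 1 (Non-smokers): n₁ = 174, n₀ = 165, n = 339; a·n₀/n = 63·165/339 = 30.6637; c·n₁/n = 8·174/339 = 4.1062
Stratum 2 (Smokers): n₁ = 216, n₀ = 371, n = 587; a·n₀/n = 104·371/587 = 65.7308; c·n₁/n = 74·216/587 = 27.2300
RR_MH = (30.6637 + 65.7308) / (4.1062 + 27.2300) = 96.3946 / 31.3362 = 3.07614

3.08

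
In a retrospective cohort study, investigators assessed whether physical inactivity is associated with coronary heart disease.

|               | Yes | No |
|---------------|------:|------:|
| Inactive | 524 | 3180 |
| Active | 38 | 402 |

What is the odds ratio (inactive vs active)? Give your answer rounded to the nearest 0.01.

Cells: a = 524, b = 3180, c = 38, d = 402.
OR = (a·d)/(b·c) = (524 × 402) / (3180 × 38) = 210648 / 120840 = 1.74320
The odds of coronary heart disease are about 1.74 times as high in the inactive group.

1.74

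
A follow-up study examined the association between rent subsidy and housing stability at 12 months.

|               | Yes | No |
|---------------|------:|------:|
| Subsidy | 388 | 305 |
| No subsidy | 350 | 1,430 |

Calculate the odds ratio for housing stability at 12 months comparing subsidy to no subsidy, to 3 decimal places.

Cells: a = 388, b = 305, c = 350, d = 1430.
OR = (a·d)/(b·c) = (388 × 1430) / (305 × 350) = 554840 / 106750 = 5.19756
The odds of housing stability at 12 months are about 5.20 times as high in the subsidy group.

5.198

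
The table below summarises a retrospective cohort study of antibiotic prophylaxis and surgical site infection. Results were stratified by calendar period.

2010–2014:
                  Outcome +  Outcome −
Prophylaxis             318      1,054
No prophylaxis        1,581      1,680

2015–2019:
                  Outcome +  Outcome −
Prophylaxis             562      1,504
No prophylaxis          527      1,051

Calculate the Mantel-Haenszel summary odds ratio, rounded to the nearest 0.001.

0.481

OR_MH = Σ(aᵢdᵢ/nᵢ) / Σ(bᵢcᵢ/nᵢ), where nᵢ is the stratum total.
Stratum 1 (2010–2014): n = 4633; a·d/n = 318·1680/4633 = 115.3119; b·c/n = 1054·1581/4633 = 359.6749
Stratum 2 (2015–2019): n = 3644; a·d/n = 562·1051/3644 = 162.0917; b·c/n = 1504·527/3644 = 217.5104
OR_MH = (115.3119 + 162.0917) / (359.6749 + 217.5104) = 277.4036 / 577.1854 = 0.48061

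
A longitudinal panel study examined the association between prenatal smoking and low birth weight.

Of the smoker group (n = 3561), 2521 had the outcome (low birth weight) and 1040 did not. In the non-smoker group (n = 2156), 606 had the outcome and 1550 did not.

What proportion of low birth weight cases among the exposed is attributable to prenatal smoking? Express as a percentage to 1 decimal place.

60.3

From the description: a = 2521, b = 1040, c = 606, d = 1550.
Risk in exposed = 2521/3561 = 0.70795; risk in unexposed = 606/2156 = 0.28108.
RR = 0.70795/0.28108 = 2.51870
AR% = (RR − 1)/RR × 100 = (2.51870 − 1)/2.51870 × 100 = 60.2970%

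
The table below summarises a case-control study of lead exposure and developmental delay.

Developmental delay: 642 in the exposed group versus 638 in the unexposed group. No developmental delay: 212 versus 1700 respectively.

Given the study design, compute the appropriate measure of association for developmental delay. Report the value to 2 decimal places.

From the description: a = 642, b = 212, c = 638, d = 1700.
This is a case-control study: participants were sampled on outcome status, so risks in the source population cannot be estimated directly — relative risk is not valid here. The odds ratio is the appropriate measure.
OR = (a·d)/(b·c) = (642 × 1700) / (212 × 638) = 1091400 / 135256 = 8.06914

8.07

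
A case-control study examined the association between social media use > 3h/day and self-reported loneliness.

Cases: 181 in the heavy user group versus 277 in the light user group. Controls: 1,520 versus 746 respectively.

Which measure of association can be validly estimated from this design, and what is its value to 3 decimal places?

0.321

From the description: a = 181, b = 1520, c = 277, d = 746.
This is a case-control study: participants were sampled on outcome status, so risks in the source population cannot be estimated directly — relative risk is not valid here. The odds ratio is the appropriate measure.
OR = (a·d)/(b·c) = (181 × 746) / (1520 × 277) = 135026 / 421040 = 0.32070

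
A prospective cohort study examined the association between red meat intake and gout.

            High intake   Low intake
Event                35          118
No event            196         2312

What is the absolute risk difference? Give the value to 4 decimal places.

Reading the table with exposure as columns: a = 35 (High intake, case), b = 196 (High intake, non-case), c = 118 (Low intake, case), d = 2312.
Risk in exposed = 35/231 = 0.151515; risk in unexposed = 118/2430 = 0.048560.
Risk difference = 0.151515 − 0.048560 = 0.102955

0.1030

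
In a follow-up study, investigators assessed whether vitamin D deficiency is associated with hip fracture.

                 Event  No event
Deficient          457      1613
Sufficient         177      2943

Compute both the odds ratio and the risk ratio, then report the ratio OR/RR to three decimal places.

1.211

Cells: a = 457, b = 1613, c = 177, d = 2943.
OR = (457·2943)/(1613·177) = 1344951/285501 = 4.71085
Risk in exposed = 457/2070 = 0.22077; risk in unexposed = 177/3120 = 0.05673; RR = 3.89159
OR/RR = 4.71085 / 3.89159 = 1.21052
The outcome is not rare, so the OR lies further from 1 than the RR.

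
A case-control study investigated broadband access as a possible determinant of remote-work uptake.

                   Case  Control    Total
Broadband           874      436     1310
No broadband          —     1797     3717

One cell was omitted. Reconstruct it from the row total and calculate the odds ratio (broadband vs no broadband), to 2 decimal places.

The missing cell is in the unexposed row: 3717 − 1797 = 1920.
So a = 874, b = 436, c = 1920, d = 1797.
OR = (a·d)/(b·c) = (874 × 1797) / (436 × 1920) = 1570578 / 837120 = 1.87617

1.88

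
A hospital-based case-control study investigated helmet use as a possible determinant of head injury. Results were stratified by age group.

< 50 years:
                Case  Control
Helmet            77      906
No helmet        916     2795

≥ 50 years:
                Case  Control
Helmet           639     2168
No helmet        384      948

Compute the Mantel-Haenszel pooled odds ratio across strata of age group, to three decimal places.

0.509

OR_MH = Σ(aᵢdᵢ/nᵢ) / Σ(bᵢcᵢ/nᵢ), where nᵢ is the stratum total.
Stratum 1 (< 50 years): n = 4694; a·d/n = 77·2795/4694 = 45.8490; b·c/n = 906·916/4694 = 176.7993
Stratum 2 (≥ 50 years): n = 4139; a·d/n = 639·948/4139 = 146.3571; b·c/n = 2168·384/4139 = 201.1384
OR_MH = (45.8490 + 146.3571) / (176.7993 + 201.1384) = 192.2060 / 377.9378 = 0.50857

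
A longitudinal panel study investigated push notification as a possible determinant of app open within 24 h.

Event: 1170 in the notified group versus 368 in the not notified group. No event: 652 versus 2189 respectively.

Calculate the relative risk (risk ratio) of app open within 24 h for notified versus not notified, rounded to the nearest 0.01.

From the description: a = 1170, b = 652, c = 368, d = 2189.
Risk in exposed = 1170/1822 = 0.64215; risk in unexposed = 368/2557 = 0.14392.
RR = 0.64215 / 0.14392 = 4.46191
The risk among the exposed is 4.46 times that among the unexposed.

4.46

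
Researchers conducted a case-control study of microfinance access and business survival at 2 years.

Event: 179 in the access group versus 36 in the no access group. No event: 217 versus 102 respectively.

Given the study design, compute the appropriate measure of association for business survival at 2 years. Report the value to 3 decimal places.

From the description: a = 179, b = 217, c = 36, d = 102.
This is a case-control study: participants were sampled on outcome status, so risks in the source population cannot be estimated directly — relative risk is not valid here. The odds ratio is the appropriate measure.
OR = (a·d)/(b·c) = (179 × 102) / (217 × 36) = 18258 / 7812 = 2.33717

2.337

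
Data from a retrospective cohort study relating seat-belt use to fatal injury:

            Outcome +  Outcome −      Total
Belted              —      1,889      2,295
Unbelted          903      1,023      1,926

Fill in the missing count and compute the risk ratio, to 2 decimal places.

0.38

The missing cell is in the exposed row: 2295 − 1889 = 406.
So a = 406, b = 1889, c = 903, d = 1023.
RR = [a/(a+b)] / [c/(c+d)] = (406/2295) / (903/1926) = 0.17691/0.46885 = 0.37732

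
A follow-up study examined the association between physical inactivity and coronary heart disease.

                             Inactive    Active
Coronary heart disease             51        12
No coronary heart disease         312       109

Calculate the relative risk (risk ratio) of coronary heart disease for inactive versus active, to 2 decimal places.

Reading the table with exposure as columns: a = 51 (Inactive, case), b = 312 (Inactive, non-case), c = 12 (Active, case), d = 109.
Risk in exposed = 51/363 = 0.14050; risk in unexposed = 12/121 = 0.09917.
RR = 0.14050 / 0.09917 = 1.41667
The risk among the exposed is 1.42 times that among the unexposed.

1.42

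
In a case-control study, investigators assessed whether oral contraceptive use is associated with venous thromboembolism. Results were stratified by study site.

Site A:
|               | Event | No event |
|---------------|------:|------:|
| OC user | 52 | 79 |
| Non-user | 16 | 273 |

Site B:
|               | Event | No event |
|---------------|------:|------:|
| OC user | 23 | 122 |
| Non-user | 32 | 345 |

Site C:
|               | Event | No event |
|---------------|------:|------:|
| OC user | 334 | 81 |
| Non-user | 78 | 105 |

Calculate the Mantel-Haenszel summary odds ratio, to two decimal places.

OR_MH = Σ(aᵢdᵢ/nᵢ) / Σ(bᵢcᵢ/nᵢ), where nᵢ is the stratum total.
Stratum 1 (Site A): n = 420; a·d/n = 52·273/420 = 33.8000; b·c/n = 79·16/420 = 3.0095
Stratum 2 (Site B): n = 522; a·d/n = 23·345/522 = 15.2011; b·c/n = 122·32/522 = 7.4789
Stratum 3 (Site C): n = 598; a·d/n = 334·105/598 = 58.6455; b·c/n = 81·78/598 = 10.5652
OR_MH = (33.8000 + 15.2011 + 58.6455) / (3.0095 + 7.4789 + 10.5652) = 107.6466 / 21.0537 = 5.11296

5.11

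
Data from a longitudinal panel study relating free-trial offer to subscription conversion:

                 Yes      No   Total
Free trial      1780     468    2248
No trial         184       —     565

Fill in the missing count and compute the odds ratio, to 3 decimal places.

7.876

The missing cell is in the unexposed row: 565 − 184 = 381.
So a = 1780, b = 468, c = 184, d = 381.
OR = (a·d)/(b·c) = (1780 × 381) / (468 × 184) = 678180 / 86112 = 7.87556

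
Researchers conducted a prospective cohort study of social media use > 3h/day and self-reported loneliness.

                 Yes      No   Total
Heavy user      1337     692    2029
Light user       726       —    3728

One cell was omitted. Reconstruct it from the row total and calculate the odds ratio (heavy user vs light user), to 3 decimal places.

7.989

The missing cell is in the unexposed row: 3728 − 726 = 3002.
So a = 1337, b = 692, c = 726, d = 3002.
OR = (a·d)/(b·c) = (1337 × 3002) / (692 × 726) = 4013674 / 502392 = 7.98913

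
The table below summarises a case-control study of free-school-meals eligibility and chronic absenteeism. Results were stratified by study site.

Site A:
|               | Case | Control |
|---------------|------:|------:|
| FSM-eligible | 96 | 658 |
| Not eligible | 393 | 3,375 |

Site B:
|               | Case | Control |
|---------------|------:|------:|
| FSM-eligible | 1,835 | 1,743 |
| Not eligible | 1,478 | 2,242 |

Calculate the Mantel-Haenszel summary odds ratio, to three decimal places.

OR_MH = Σ(aᵢdᵢ/nᵢ) / Σ(bᵢcᵢ/nᵢ), where nᵢ is the stratum total.
Stratum 1 (Site A): n = 4522; a·d/n = 96·3375/4522 = 71.6497; b·c/n = 658·393/4522 = 57.1858
Stratum 2 (Site B): n = 7298; a·d/n = 1835·2242/7298 = 563.7257; b·c/n = 1743·1478/7298 = 352.9945
OR_MH = (71.6497 + 563.7257) / (57.1858 + 352.9945) = 635.3754 / 410.1803 = 1.54901

1.549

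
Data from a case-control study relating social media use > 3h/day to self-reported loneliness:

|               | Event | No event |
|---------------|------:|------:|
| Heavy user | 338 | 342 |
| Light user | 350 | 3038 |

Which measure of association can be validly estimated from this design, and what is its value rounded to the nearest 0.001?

Cells: a = 338, b = 342, c = 350, d = 3038.
This is a case-control study: participants were sampled on outcome status, so risks in the source population cannot be estimated directly — relative risk is not valid here. The odds ratio is the appropriate measure.
OR = (a·d)/(b·c) = (338 × 3038) / (342 × 350) = 1026844 / 119700 = 8.57848

8.578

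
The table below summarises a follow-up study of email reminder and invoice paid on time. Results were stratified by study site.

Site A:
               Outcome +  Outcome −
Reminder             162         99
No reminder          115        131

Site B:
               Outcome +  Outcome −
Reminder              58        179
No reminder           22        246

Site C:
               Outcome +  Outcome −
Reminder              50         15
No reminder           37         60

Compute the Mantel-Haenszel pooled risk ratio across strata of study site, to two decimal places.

RR_MH = Σ(aᵢ·n₀ᵢ/nᵢ) / Σ(cᵢ·n₁ᵢ/nᵢ), with n₁ᵢ = aᵢ+bᵢ (exposed), n₀ᵢ = cᵢ+dᵢ (unexposed), nᵢ = n₁ᵢ+n₀ᵢ.
Stratum 1 (Site A): n₁ = 261, n₀ = 246, n = 507; a·n₀/n = 162·246/507 = 78.6036; c·n₁/n = 115·261/507 = 59.2012
Stratum 2 (Site B): n₁ = 237, n₀ = 268, n = 505; a·n₀/n = 58·268/505 = 30.7802; c·n₁/n = 22·237/505 = 10.3248
Stratum 3 (Site C): n₁ = 65, n₀ = 97, n = 162; a·n₀/n = 50·97/162 = 29.9383; c·n₁/n = 37·65/162 = 14.8457
RR_MH = (78.6036 + 30.7802 + 29.9383) / (59.2012 + 10.3248 + 14.8457) = 139.3220 / 84.3716 = 1.65129

1.65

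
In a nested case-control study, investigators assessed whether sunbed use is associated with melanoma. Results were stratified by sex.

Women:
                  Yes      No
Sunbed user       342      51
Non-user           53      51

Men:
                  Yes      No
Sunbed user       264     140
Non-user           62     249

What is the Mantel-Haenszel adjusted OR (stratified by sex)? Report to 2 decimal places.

7.23

OR_MH = Σ(aᵢdᵢ/nᵢ) / Σ(bᵢcᵢ/nᵢ), where nᵢ is the stratum total.
Stratum 1 (Women): n = 497; a·d/n = 342·51/497 = 35.0946; b·c/n = 51·53/497 = 5.4386
Stratum 2 (Men): n = 715; a·d/n = 264·249/715 = 91.9385; b·c/n = 140·62/715 = 12.1399
OR_MH = (35.0946 + 91.9385) / (5.4386 + 12.1399) = 127.0330 / 17.5785 = 7.22662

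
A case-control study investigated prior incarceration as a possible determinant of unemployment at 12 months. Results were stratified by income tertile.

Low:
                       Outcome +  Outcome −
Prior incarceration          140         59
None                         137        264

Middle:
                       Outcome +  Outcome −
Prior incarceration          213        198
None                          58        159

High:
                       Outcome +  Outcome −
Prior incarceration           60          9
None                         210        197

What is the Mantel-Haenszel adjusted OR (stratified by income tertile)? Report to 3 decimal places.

3.928

OR_MH = Σ(aᵢdᵢ/nᵢ) / Σ(bᵢcᵢ/nᵢ), where nᵢ is the stratum total.
Stratum 1 (Low): n = 600; a·d/n = 140·264/600 = 61.6000; b·c/n = 59·137/600 = 13.4717
Stratum 2 (Middle): n = 628; a·d/n = 213·159/628 = 53.9283; b·c/n = 198·58/628 = 18.2866
Stratum 3 (High): n = 476; a·d/n = 60·197/476 = 24.8319; b·c/n = 9·210/476 = 3.9706
OR_MH = (61.6000 + 53.9283 + 24.8319) / (13.4717 + 18.2866 + 3.9706) = 140.3603 / 35.7289 = 3.92848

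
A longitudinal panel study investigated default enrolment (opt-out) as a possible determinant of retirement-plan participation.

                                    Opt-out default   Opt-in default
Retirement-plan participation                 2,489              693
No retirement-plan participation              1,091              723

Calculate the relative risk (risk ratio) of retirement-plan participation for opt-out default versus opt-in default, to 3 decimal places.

Reading the table with exposure as columns: a = 2489 (Opt-out default, case), b = 1091 (Opt-out default, non-case), c = 693 (Opt-in default, case), d = 723.
Risk in exposed = 2489/3580 = 0.69525; risk in unexposed = 693/1416 = 0.48941.
RR = 0.69525 / 0.48941 = 1.42060
The risk among the exposed is 1.42 times that among the unexposed.

1.421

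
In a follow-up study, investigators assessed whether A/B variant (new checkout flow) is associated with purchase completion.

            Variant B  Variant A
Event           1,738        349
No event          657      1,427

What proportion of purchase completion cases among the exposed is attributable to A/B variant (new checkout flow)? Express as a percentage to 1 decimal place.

Reading the table with exposure as columns: a = 1738 (Variant B, case), b = 657 (Variant B, non-case), c = 349 (Variant A, case), d = 1427.
Risk in exposed = 1738/2395 = 0.72568; risk in unexposed = 349/1776 = 0.19651.
RR = 0.72568/0.19651 = 3.69285
AR% = (RR − 1)/RR × 100 = (3.69285 − 1)/3.69285 × 100 = 72.9207%

72.9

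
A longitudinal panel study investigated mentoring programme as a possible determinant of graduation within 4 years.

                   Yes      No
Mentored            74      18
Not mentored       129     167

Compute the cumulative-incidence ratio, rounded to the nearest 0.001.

Cells: a = 74, b = 18, c = 129, d = 167.
Risk in exposed = 74/92 = 0.80435; risk in unexposed = 129/296 = 0.43581.
RR = 0.80435 / 0.43581 = 1.84564
The risk among the exposed is 1.85 times that among the unexposed.

1.846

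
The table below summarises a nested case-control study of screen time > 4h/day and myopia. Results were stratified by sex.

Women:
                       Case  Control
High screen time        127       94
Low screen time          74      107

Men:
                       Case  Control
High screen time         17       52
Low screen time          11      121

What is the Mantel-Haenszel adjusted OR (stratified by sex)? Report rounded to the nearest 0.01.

OR_MH = Σ(aᵢdᵢ/nᵢ) / Σ(bᵢcᵢ/nᵢ), where nᵢ is the stratum total.
Stratum 1 (Women): n = 402; a·d/n = 127·107/402 = 33.8035; b·c/n = 94·74/402 = 17.3035
Stratum 2 (Men): n = 201; a·d/n = 17·121/201 = 10.2338; b·c/n = 52·11/201 = 2.8458
OR_MH = (33.8035 + 10.2338) / (17.3035 + 2.8458) = 44.0373 / 20.1493 = 2.18556

2.19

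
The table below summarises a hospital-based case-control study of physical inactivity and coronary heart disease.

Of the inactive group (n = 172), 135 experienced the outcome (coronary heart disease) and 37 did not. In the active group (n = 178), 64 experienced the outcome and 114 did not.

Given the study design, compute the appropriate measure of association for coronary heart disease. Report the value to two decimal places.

From the description: a = 135, b = 37, c = 64, d = 114.
This is a hospital-based case-control study: participants were sampled on outcome status, so risks in the source population cannot be estimated directly — relative risk is not valid here. The odds ratio is the appropriate measure.
OR = (a·d)/(b·c) = (135 × 114) / (37 × 64) = 15390 / 2368 = 6.49916

6.50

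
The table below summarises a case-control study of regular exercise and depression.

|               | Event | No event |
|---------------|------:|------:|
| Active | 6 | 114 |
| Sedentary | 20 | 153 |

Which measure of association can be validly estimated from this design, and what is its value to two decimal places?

0.40

Cells: a = 6, b = 114, c = 20, d = 153.
This is a case-control study: participants were sampled on outcome status, so risks in the source population cannot be estimated directly — relative risk is not valid here. The odds ratio is the appropriate measure.
OR = (a·d)/(b·c) = (6 × 153) / (114 × 20) = 918 / 2280 = 0.40263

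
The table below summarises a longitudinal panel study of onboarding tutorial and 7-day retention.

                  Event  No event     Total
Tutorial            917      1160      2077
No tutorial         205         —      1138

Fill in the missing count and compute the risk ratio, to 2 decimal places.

The missing cell is in the unexposed row: 1138 − 205 = 933.
So a = 917, b = 1160, c = 205, d = 933.
RR = [a/(a+b)] / [c/(c+d)] = (917/2077) / (205/1138) = 0.44150/0.18014 = 2.45088

2.45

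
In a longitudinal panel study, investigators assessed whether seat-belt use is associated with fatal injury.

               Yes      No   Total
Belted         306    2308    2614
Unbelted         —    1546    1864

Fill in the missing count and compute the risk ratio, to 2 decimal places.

The missing cell is in the unexposed row: 1864 − 1546 = 318.
So a = 306, b = 2308, c = 318, d = 1546.
RR = [a/(a+b)] / [c/(c+d)] = (306/2614) / (318/1864) = 0.11706/0.17060 = 0.68617

0.69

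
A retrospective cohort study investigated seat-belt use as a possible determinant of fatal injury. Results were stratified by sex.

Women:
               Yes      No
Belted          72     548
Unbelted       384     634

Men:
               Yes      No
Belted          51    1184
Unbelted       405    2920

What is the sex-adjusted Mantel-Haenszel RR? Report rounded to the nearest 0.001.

RR_MH = Σ(aᵢ·n₀ᵢ/nᵢ) / Σ(cᵢ·n₁ᵢ/nᵢ), with n₁ᵢ = aᵢ+bᵢ (exposed), n₀ᵢ = cᵢ+dᵢ (unexposed), nᵢ = n₁ᵢ+n₀ᵢ.
Stratum 1 (Women): n₁ = 620, n₀ = 1018, n = 1638; a·n₀/n = 72·1018/1638 = 44.7473; c·n₁/n = 384·620/1638 = 145.3480
Stratum 2 (Men): n₁ = 1235, n₀ = 3325, n = 4560; a·n₀/n = 51·3325/4560 = 37.1875; c·n₁/n = 405·1235/4560 = 109.6875
RR_MH = (44.7473 + 37.1875) / (145.3480 + 109.6875) = 81.9348 / 255.0355 = 0.32127

0.321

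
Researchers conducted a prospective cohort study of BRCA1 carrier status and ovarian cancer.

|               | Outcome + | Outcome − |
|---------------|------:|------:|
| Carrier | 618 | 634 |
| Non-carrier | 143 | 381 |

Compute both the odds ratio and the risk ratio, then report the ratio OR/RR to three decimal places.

Cells: a = 618, b = 634, c = 143, d = 381.
OR = (618·381)/(634·143) = 235458/90662 = 2.59710
Risk in exposed = 618/1252 = 0.49361; risk in unexposed = 143/524 = 0.27290; RR = 1.80875
OR/RR = 2.59710 / 1.80875 = 1.43585
The outcome is not rare, so the OR lies further from 1 than the RR.

1.436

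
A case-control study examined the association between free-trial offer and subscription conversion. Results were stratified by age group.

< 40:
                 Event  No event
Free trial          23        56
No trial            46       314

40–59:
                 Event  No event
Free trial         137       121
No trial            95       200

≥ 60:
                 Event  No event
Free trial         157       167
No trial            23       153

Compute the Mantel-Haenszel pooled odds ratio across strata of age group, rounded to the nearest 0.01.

3.32

OR_MH = Σ(aᵢdᵢ/nᵢ) / Σ(bᵢcᵢ/nᵢ), where nᵢ is the stratum total.
Stratum 1 (< 40): n = 439; a·d/n = 23·314/439 = 16.4510; b·c/n = 56·46/439 = 5.8679
Stratum 2 (40–59): n = 553; a·d/n = 137·200/553 = 49.5479; b·c/n = 121·95/553 = 20.7866
Stratum 3 (≥ 60): n = 500; a·d/n = 157·153/500 = 48.0420; b·c/n = 167·23/500 = 7.6820
OR_MH = (16.4510 + 49.5479 + 48.0420) / (5.8679 + 20.7866 + 7.6820) = 114.0409 / 34.3365 = 3.32127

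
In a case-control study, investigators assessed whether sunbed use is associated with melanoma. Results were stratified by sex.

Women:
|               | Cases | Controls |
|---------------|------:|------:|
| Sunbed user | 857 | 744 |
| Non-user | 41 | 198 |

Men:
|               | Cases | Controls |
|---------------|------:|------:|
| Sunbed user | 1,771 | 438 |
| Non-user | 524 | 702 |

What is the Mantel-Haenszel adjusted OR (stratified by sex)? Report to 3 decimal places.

5.446

OR_MH = Σ(aᵢdᵢ/nᵢ) / Σ(bᵢcᵢ/nᵢ), where nᵢ is the stratum total.
Stratum 1 (Women): n = 1840; a·d/n = 857·198/1840 = 92.2207; b·c/n = 744·41/1840 = 16.5783
Stratum 2 (Men): n = 3435; a·d/n = 1771·702/3435 = 361.9336; b·c/n = 438·524/3435 = 66.8157
OR_MH = (92.2207 + 361.9336) / (16.5783 + 66.8157) = 454.1543 / 83.3940 = 5.44589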